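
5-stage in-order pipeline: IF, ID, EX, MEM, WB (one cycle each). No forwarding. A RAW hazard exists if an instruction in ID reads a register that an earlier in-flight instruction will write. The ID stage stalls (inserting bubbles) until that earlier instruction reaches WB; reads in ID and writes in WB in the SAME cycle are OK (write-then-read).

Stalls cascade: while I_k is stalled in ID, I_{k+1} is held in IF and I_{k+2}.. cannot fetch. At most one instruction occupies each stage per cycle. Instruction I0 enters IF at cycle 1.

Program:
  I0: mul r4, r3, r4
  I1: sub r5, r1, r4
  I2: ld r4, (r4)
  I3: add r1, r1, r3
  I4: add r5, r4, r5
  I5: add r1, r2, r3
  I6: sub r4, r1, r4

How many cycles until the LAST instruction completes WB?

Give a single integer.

I0 mul r4 <- r3,r4: IF@1 ID@2 stall=0 (-) EX@3 MEM@4 WB@5
I1 sub r5 <- r1,r4: IF@2 ID@3 stall=2 (RAW on I0.r4 (WB@5)) EX@6 MEM@7 WB@8
I2 ld r4 <- r4: IF@3 ID@6 stall=0 (-) EX@7 MEM@8 WB@9
I3 add r1 <- r1,r3: IF@6 ID@7 stall=0 (-) EX@8 MEM@9 WB@10
I4 add r5 <- r4,r5: IF@7 ID@8 stall=1 (RAW on I2.r4 (WB@9)) EX@10 MEM@11 WB@12
I5 add r1 <- r2,r3: IF@8 ID@10 stall=0 (-) EX@11 MEM@12 WB@13
I6 sub r4 <- r1,r4: IF@10 ID@11 stall=2 (RAW on I5.r1 (WB@13)) EX@14 MEM@15 WB@16

Answer: 16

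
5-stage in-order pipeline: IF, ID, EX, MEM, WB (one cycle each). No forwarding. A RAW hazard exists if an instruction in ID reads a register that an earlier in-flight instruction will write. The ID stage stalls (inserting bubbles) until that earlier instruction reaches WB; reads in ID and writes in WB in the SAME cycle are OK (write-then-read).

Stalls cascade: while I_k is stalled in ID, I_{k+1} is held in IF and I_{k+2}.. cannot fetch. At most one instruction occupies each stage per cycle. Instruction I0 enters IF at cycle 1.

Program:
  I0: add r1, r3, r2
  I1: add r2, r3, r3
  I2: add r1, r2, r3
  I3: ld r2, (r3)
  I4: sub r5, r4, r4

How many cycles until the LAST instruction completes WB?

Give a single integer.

Answer: 11

Derivation:
I0 add r1 <- r3,r2: IF@1 ID@2 stall=0 (-) EX@3 MEM@4 WB@5
I1 add r2 <- r3,r3: IF@2 ID@3 stall=0 (-) EX@4 MEM@5 WB@6
I2 add r1 <- r2,r3: IF@3 ID@4 stall=2 (RAW on I1.r2 (WB@6)) EX@7 MEM@8 WB@9
I3 ld r2 <- r3: IF@4 ID@7 stall=0 (-) EX@8 MEM@9 WB@10
I4 sub r5 <- r4,r4: IF@7 ID@8 stall=0 (-) EX@9 MEM@10 WB@11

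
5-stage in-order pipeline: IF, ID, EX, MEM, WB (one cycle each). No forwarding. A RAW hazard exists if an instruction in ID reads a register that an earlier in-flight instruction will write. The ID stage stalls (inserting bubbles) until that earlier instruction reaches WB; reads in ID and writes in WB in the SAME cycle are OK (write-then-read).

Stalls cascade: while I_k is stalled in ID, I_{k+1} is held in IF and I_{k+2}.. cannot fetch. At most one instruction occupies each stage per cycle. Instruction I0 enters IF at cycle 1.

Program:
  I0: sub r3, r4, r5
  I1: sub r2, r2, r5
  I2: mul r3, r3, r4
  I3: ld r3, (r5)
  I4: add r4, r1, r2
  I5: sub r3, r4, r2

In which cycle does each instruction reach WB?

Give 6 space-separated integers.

Answer: 5 6 8 9 10 13

Derivation:
I0 sub r3 <- r4,r5: IF@1 ID@2 stall=0 (-) EX@3 MEM@4 WB@5
I1 sub r2 <- r2,r5: IF@2 ID@3 stall=0 (-) EX@4 MEM@5 WB@6
I2 mul r3 <- r3,r4: IF@3 ID@4 stall=1 (RAW on I0.r3 (WB@5)) EX@6 MEM@7 WB@8
I3 ld r3 <- r5: IF@4 ID@6 stall=0 (-) EX@7 MEM@8 WB@9
I4 add r4 <- r1,r2: IF@6 ID@7 stall=0 (-) EX@8 MEM@9 WB@10
I5 sub r3 <- r4,r2: IF@7 ID@8 stall=2 (RAW on I4.r4 (WB@10)) EX@11 MEM@12 WB@13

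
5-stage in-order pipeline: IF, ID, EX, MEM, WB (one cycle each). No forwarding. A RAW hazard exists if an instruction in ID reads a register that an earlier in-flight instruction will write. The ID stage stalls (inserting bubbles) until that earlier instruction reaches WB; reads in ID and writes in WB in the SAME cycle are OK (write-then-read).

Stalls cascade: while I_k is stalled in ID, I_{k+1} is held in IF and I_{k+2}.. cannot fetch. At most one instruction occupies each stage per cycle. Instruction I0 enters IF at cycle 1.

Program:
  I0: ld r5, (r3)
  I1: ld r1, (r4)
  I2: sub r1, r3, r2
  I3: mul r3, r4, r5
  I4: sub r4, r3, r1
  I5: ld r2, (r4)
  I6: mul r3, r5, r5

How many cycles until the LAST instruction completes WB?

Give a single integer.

Answer: 15

Derivation:
I0 ld r5 <- r3: IF@1 ID@2 stall=0 (-) EX@3 MEM@4 WB@5
I1 ld r1 <- r4: IF@2 ID@3 stall=0 (-) EX@4 MEM@5 WB@6
I2 sub r1 <- r3,r2: IF@3 ID@4 stall=0 (-) EX@5 MEM@6 WB@7
I3 mul r3 <- r4,r5: IF@4 ID@5 stall=0 (-) EX@6 MEM@7 WB@8
I4 sub r4 <- r3,r1: IF@5 ID@6 stall=2 (RAW on I3.r3 (WB@8)) EX@9 MEM@10 WB@11
I5 ld r2 <- r4: IF@6 ID@9 stall=2 (RAW on I4.r4 (WB@11)) EX@12 MEM@13 WB@14
I6 mul r3 <- r5,r5: IF@9 ID@12 stall=0 (-) EX@13 MEM@14 WB@15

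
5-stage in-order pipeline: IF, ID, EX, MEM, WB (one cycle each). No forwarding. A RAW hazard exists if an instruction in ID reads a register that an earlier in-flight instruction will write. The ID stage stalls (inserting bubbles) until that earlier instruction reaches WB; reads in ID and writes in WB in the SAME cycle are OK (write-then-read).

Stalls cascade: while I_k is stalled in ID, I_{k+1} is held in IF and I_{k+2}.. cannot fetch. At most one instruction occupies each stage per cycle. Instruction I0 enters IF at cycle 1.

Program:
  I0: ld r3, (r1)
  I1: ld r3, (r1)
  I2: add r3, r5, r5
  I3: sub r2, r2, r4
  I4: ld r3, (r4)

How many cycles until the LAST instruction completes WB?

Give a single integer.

Answer: 9

Derivation:
I0 ld r3 <- r1: IF@1 ID@2 stall=0 (-) EX@3 MEM@4 WB@5
I1 ld r3 <- r1: IF@2 ID@3 stall=0 (-) EX@4 MEM@5 WB@6
I2 add r3 <- r5,r5: IF@3 ID@4 stall=0 (-) EX@5 MEM@6 WB@7
I3 sub r2 <- r2,r4: IF@4 ID@5 stall=0 (-) EX@6 MEM@7 WB@8
I4 ld r3 <- r4: IF@5 ID@6 stall=0 (-) EX@7 MEM@8 WB@9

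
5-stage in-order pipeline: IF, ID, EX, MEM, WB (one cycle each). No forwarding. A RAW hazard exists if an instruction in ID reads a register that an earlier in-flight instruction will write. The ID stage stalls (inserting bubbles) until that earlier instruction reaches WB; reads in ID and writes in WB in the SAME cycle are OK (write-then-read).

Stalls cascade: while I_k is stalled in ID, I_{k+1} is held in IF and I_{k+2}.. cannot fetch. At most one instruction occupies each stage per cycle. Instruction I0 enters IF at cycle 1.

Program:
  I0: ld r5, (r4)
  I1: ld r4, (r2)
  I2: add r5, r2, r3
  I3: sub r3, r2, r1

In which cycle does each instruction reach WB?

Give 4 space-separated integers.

I0 ld r5 <- r4: IF@1 ID@2 stall=0 (-) EX@3 MEM@4 WB@5
I1 ld r4 <- r2: IF@2 ID@3 stall=0 (-) EX@4 MEM@5 WB@6
I2 add r5 <- r2,r3: IF@3 ID@4 stall=0 (-) EX@5 MEM@6 WB@7
I3 sub r3 <- r2,r1: IF@4 ID@5 stall=0 (-) EX@6 MEM@7 WB@8

Answer: 5 6 7 8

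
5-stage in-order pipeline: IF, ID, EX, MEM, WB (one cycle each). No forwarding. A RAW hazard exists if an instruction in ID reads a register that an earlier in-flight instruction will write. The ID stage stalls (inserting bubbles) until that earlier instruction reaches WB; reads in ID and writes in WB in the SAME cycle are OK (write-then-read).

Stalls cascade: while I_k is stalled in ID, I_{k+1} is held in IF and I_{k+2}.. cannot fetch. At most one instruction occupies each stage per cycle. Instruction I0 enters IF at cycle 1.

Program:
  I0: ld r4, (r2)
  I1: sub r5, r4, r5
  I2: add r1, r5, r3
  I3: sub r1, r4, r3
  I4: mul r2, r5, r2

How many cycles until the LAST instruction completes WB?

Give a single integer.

I0 ld r4 <- r2: IF@1 ID@2 stall=0 (-) EX@3 MEM@4 WB@5
I1 sub r5 <- r4,r5: IF@2 ID@3 stall=2 (RAW on I0.r4 (WB@5)) EX@6 MEM@7 WB@8
I2 add r1 <- r5,r3: IF@3 ID@6 stall=2 (RAW on I1.r5 (WB@8)) EX@9 MEM@10 WB@11
I3 sub r1 <- r4,r3: IF@6 ID@9 stall=0 (-) EX@10 MEM@11 WB@12
I4 mul r2 <- r5,r2: IF@9 ID@10 stall=0 (-) EX@11 MEM@12 WB@13

Answer: 13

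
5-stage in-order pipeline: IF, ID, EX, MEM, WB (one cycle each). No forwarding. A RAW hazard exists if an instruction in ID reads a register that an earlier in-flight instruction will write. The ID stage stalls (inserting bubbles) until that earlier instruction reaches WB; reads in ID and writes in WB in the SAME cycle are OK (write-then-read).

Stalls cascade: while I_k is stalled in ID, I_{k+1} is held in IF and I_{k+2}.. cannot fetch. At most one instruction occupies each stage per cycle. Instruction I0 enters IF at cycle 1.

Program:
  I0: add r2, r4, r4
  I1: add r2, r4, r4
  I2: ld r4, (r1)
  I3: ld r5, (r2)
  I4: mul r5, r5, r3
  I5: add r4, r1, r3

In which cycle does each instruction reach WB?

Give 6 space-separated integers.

Answer: 5 6 7 9 12 13

Derivation:
I0 add r2 <- r4,r4: IF@1 ID@2 stall=0 (-) EX@3 MEM@4 WB@5
I1 add r2 <- r4,r4: IF@2 ID@3 stall=0 (-) EX@4 MEM@5 WB@6
I2 ld r4 <- r1: IF@3 ID@4 stall=0 (-) EX@5 MEM@6 WB@7
I3 ld r5 <- r2: IF@4 ID@5 stall=1 (RAW on I1.r2 (WB@6)) EX@7 MEM@8 WB@9
I4 mul r5 <- r5,r3: IF@5 ID@7 stall=2 (RAW on I3.r5 (WB@9)) EX@10 MEM@11 WB@12
I5 add r4 <- r1,r3: IF@7 ID@10 stall=0 (-) EX@11 MEM@12 WB@13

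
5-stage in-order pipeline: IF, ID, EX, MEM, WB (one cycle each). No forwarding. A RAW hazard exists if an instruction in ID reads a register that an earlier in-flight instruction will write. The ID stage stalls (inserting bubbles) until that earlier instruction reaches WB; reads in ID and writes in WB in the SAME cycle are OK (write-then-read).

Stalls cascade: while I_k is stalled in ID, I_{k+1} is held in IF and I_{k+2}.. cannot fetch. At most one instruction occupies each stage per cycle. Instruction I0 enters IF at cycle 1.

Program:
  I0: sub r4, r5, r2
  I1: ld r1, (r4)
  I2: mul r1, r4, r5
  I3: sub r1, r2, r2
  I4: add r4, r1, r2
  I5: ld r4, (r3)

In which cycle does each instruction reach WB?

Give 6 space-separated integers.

Answer: 5 8 9 10 13 14

Derivation:
I0 sub r4 <- r5,r2: IF@1 ID@2 stall=0 (-) EX@3 MEM@4 WB@5
I1 ld r1 <- r4: IF@2 ID@3 stall=2 (RAW on I0.r4 (WB@5)) EX@6 MEM@7 WB@8
I2 mul r1 <- r4,r5: IF@3 ID@6 stall=0 (-) EX@7 MEM@8 WB@9
I3 sub r1 <- r2,r2: IF@6 ID@7 stall=0 (-) EX@8 MEM@9 WB@10
I4 add r4 <- r1,r2: IF@7 ID@8 stall=2 (RAW on I3.r1 (WB@10)) EX@11 MEM@12 WB@13
I5 ld r4 <- r3: IF@8 ID@11 stall=0 (-) EX@12 MEM@13 WB@14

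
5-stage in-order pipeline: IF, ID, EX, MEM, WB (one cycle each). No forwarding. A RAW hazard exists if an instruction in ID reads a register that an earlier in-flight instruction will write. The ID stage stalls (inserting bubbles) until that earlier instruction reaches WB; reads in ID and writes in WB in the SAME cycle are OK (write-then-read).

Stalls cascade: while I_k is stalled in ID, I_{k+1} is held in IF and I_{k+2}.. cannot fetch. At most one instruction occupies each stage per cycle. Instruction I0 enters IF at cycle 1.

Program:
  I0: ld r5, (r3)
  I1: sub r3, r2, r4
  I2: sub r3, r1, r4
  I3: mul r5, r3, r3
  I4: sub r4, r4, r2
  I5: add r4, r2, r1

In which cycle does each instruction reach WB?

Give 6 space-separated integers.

Answer: 5 6 7 10 11 12

Derivation:
I0 ld r5 <- r3: IF@1 ID@2 stall=0 (-) EX@3 MEM@4 WB@5
I1 sub r3 <- r2,r4: IF@2 ID@3 stall=0 (-) EX@4 MEM@5 WB@6
I2 sub r3 <- r1,r4: IF@3 ID@4 stall=0 (-) EX@5 MEM@6 WB@7
I3 mul r5 <- r3,r3: IF@4 ID@5 stall=2 (RAW on I2.r3 (WB@7)) EX@8 MEM@9 WB@10
I4 sub r4 <- r4,r2: IF@5 ID@8 stall=0 (-) EX@9 MEM@10 WB@11
I5 add r4 <- r2,r1: IF@8 ID@9 stall=0 (-) EX@10 MEM@11 WB@12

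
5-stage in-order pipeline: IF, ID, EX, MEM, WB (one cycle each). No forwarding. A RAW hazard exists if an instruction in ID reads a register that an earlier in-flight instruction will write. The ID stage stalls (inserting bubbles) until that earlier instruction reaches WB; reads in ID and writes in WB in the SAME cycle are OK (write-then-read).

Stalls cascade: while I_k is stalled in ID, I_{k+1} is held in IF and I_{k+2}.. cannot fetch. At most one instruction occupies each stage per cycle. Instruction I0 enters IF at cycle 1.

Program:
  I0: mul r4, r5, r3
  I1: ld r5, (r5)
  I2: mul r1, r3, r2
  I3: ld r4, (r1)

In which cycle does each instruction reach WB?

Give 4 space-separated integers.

Answer: 5 6 7 10

Derivation:
I0 mul r4 <- r5,r3: IF@1 ID@2 stall=0 (-) EX@3 MEM@4 WB@5
I1 ld r5 <- r5: IF@2 ID@3 stall=0 (-) EX@4 MEM@5 WB@6
I2 mul r1 <- r3,r2: IF@3 ID@4 stall=0 (-) EX@5 MEM@6 WB@7
I3 ld r4 <- r1: IF@4 ID@5 stall=2 (RAW on I2.r1 (WB@7)) EX@8 MEM@9 WB@10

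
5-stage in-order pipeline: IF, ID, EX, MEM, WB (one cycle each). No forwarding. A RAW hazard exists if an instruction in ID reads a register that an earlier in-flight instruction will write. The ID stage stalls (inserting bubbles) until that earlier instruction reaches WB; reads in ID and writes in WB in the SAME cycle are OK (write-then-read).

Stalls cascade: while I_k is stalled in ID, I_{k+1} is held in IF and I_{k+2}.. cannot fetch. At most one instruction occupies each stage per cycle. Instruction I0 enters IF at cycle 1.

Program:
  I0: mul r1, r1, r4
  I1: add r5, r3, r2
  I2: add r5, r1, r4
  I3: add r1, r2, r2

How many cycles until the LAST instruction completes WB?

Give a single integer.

I0 mul r1 <- r1,r4: IF@1 ID@2 stall=0 (-) EX@3 MEM@4 WB@5
I1 add r5 <- r3,r2: IF@2 ID@3 stall=0 (-) EX@4 MEM@5 WB@6
I2 add r5 <- r1,r4: IF@3 ID@4 stall=1 (RAW on I0.r1 (WB@5)) EX@6 MEM@7 WB@8
I3 add r1 <- r2,r2: IF@4 ID@6 stall=0 (-) EX@7 MEM@8 WB@9

Answer: 9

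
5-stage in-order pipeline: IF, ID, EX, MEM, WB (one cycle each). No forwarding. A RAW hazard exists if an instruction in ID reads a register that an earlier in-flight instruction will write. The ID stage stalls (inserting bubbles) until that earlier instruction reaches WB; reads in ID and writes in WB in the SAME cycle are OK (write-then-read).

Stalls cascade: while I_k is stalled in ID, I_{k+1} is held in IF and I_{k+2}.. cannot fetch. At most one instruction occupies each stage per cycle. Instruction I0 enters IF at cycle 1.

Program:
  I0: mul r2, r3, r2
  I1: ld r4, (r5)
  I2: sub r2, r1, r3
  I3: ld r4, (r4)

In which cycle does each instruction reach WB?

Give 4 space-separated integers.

Answer: 5 6 7 9

Derivation:
I0 mul r2 <- r3,r2: IF@1 ID@2 stall=0 (-) EX@3 MEM@4 WB@5
I1 ld r4 <- r5: IF@2 ID@3 stall=0 (-) EX@4 MEM@5 WB@6
I2 sub r2 <- r1,r3: IF@3 ID@4 stall=0 (-) EX@5 MEM@6 WB@7
I3 ld r4 <- r4: IF@4 ID@5 stall=1 (RAW on I1.r4 (WB@6)) EX@7 MEM@8 WB@9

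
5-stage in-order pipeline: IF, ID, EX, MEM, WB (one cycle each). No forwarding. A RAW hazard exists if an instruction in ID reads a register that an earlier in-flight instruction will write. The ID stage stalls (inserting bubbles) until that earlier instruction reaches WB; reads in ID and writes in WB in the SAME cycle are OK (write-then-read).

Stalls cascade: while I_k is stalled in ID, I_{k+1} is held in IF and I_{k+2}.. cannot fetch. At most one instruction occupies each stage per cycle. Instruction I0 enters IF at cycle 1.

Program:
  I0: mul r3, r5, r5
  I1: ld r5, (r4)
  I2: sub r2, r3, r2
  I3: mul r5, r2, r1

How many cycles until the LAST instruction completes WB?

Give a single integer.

Answer: 11

Derivation:
I0 mul r3 <- r5,r5: IF@1 ID@2 stall=0 (-) EX@3 MEM@4 WB@5
I1 ld r5 <- r4: IF@2 ID@3 stall=0 (-) EX@4 MEM@5 WB@6
I2 sub r2 <- r3,r2: IF@3 ID@4 stall=1 (RAW on I0.r3 (WB@5)) EX@6 MEM@7 WB@8
I3 mul r5 <- r2,r1: IF@4 ID@6 stall=2 (RAW on I2.r2 (WB@8)) EX@9 MEM@10 WB@11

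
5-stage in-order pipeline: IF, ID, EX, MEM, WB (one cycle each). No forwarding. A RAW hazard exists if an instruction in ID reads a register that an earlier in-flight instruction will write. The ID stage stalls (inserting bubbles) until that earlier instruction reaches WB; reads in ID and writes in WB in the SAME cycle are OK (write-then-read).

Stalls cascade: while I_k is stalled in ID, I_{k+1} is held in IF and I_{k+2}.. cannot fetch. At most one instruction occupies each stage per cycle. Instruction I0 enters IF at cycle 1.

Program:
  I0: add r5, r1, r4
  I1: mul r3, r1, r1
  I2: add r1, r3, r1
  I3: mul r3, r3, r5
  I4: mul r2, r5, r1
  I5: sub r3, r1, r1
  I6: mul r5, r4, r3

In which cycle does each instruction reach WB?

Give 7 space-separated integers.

I0 add r5 <- r1,r4: IF@1 ID@2 stall=0 (-) EX@3 MEM@4 WB@5
I1 mul r3 <- r1,r1: IF@2 ID@3 stall=0 (-) EX@4 MEM@5 WB@6
I2 add r1 <- r3,r1: IF@3 ID@4 stall=2 (RAW on I1.r3 (WB@6)) EX@7 MEM@8 WB@9
I3 mul r3 <- r3,r5: IF@4 ID@7 stall=0 (-) EX@8 MEM@9 WB@10
I4 mul r2 <- r5,r1: IF@7 ID@8 stall=1 (RAW on I2.r1 (WB@9)) EX@10 MEM@11 WB@12
I5 sub r3 <- r1,r1: IF@8 ID@10 stall=0 (-) EX@11 MEM@12 WB@13
I6 mul r5 <- r4,r3: IF@10 ID@11 stall=2 (RAW on I5.r3 (WB@13)) EX@14 MEM@15 WB@16

Answer: 5 6 9 10 12 13 16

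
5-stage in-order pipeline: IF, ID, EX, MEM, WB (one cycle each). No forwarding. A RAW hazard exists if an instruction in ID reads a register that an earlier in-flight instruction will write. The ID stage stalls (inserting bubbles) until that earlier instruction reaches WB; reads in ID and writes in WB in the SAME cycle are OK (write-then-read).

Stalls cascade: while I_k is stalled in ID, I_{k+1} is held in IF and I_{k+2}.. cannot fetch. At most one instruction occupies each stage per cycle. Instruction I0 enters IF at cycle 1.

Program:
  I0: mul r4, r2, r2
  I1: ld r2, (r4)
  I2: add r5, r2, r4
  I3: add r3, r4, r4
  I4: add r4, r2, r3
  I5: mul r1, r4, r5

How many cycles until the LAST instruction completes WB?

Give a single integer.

I0 mul r4 <- r2,r2: IF@1 ID@2 stall=0 (-) EX@3 MEM@4 WB@5
I1 ld r2 <- r4: IF@2 ID@3 stall=2 (RAW on I0.r4 (WB@5)) EX@6 MEM@7 WB@8
I2 add r5 <- r2,r4: IF@3 ID@6 stall=2 (RAW on I1.r2 (WB@8)) EX@9 MEM@10 WB@11
I3 add r3 <- r4,r4: IF@6 ID@9 stall=0 (-) EX@10 MEM@11 WB@12
I4 add r4 <- r2,r3: IF@9 ID@10 stall=2 (RAW on I3.r3 (WB@12)) EX@13 MEM@14 WB@15
I5 mul r1 <- r4,r5: IF@10 ID@13 stall=2 (RAW on I4.r4 (WB@15)) EX@16 MEM@17 WB@18

Answer: 18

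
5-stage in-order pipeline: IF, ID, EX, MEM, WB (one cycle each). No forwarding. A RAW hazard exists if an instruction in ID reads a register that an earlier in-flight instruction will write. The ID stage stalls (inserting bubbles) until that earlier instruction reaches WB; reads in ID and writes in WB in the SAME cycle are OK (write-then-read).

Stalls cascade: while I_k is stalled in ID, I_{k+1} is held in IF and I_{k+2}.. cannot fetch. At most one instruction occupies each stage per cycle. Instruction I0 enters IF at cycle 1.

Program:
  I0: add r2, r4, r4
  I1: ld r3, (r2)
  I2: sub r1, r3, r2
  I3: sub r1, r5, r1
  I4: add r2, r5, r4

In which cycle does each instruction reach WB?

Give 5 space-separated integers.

I0 add r2 <- r4,r4: IF@1 ID@2 stall=0 (-) EX@3 MEM@4 WB@5
I1 ld r3 <- r2: IF@2 ID@3 stall=2 (RAW on I0.r2 (WB@5)) EX@6 MEM@7 WB@8
I2 sub r1 <- r3,r2: IF@3 ID@6 stall=2 (RAW on I1.r3 (WB@8)) EX@9 MEM@10 WB@11
I3 sub r1 <- r5,r1: IF@6 ID@9 stall=2 (RAW on I2.r1 (WB@11)) EX@12 MEM@13 WB@14
I4 add r2 <- r5,r4: IF@9 ID@12 stall=0 (-) EX@13 MEM@14 WB@15

Answer: 5 8 11 14 15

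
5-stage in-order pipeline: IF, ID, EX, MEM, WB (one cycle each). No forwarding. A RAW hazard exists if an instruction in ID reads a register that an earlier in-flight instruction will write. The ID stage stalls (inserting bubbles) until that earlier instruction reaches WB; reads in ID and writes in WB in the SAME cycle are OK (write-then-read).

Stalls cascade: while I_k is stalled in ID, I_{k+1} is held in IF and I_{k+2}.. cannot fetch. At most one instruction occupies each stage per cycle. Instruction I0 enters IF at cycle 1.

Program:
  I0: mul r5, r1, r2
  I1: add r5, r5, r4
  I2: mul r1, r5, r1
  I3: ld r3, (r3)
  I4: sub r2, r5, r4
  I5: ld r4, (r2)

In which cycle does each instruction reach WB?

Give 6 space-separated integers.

I0 mul r5 <- r1,r2: IF@1 ID@2 stall=0 (-) EX@3 MEM@4 WB@5
I1 add r5 <- r5,r4: IF@2 ID@3 stall=2 (RAW on I0.r5 (WB@5)) EX@6 MEM@7 WB@8
I2 mul r1 <- r5,r1: IF@3 ID@6 stall=2 (RAW on I1.r5 (WB@8)) EX@9 MEM@10 WB@11
I3 ld r3 <- r3: IF@6 ID@9 stall=0 (-) EX@10 MEM@11 WB@12
I4 sub r2 <- r5,r4: IF@9 ID@10 stall=0 (-) EX@11 MEM@12 WB@13
I5 ld r4 <- r2: IF@10 ID@11 stall=2 (RAW on I4.r2 (WB@13)) EX@14 MEM@15 WB@16

Answer: 5 8 11 12 13 16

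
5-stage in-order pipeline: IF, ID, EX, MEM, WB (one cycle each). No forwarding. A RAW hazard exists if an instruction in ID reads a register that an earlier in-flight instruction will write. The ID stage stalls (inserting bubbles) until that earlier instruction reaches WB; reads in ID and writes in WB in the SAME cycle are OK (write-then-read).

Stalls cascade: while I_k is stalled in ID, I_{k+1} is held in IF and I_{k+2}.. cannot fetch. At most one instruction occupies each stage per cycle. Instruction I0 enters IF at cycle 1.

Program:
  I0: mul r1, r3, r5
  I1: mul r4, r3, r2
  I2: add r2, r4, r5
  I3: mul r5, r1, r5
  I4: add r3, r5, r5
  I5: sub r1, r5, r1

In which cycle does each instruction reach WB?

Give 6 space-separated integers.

I0 mul r1 <- r3,r5: IF@1 ID@2 stall=0 (-) EX@3 MEM@4 WB@5
I1 mul r4 <- r3,r2: IF@2 ID@3 stall=0 (-) EX@4 MEM@5 WB@6
I2 add r2 <- r4,r5: IF@3 ID@4 stall=2 (RAW on I1.r4 (WB@6)) EX@7 MEM@8 WB@9
I3 mul r5 <- r1,r5: IF@4 ID@7 stall=0 (-) EX@8 MEM@9 WB@10
I4 add r3 <- r5,r5: IF@7 ID@8 stall=2 (RAW on I3.r5 (WB@10)) EX@11 MEM@12 WB@13
I5 sub r1 <- r5,r1: IF@8 ID@11 stall=0 (-) EX@12 MEM@13 WB@14

Answer: 5 6 9 10 13 14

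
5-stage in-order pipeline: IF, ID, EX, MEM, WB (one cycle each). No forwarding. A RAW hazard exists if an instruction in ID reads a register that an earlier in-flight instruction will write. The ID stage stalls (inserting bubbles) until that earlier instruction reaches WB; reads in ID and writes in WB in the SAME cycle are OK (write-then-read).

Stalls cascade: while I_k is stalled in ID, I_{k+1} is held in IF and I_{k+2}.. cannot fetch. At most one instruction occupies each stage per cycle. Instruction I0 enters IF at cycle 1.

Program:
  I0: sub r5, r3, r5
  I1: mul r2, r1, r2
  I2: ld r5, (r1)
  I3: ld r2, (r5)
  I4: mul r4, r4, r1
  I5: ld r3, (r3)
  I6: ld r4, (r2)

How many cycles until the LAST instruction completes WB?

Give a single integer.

I0 sub r5 <- r3,r5: IF@1 ID@2 stall=0 (-) EX@3 MEM@4 WB@5
I1 mul r2 <- r1,r2: IF@2 ID@3 stall=0 (-) EX@4 MEM@5 WB@6
I2 ld r5 <- r1: IF@3 ID@4 stall=0 (-) EX@5 MEM@6 WB@7
I3 ld r2 <- r5: IF@4 ID@5 stall=2 (RAW on I2.r5 (WB@7)) EX@8 MEM@9 WB@10
I4 mul r4 <- r4,r1: IF@5 ID@8 stall=0 (-) EX@9 MEM@10 WB@11
I5 ld r3 <- r3: IF@8 ID@9 stall=0 (-) EX@10 MEM@11 WB@12
I6 ld r4 <- r2: IF@9 ID@10 stall=0 (-) EX@11 MEM@12 WB@13

Answer: 13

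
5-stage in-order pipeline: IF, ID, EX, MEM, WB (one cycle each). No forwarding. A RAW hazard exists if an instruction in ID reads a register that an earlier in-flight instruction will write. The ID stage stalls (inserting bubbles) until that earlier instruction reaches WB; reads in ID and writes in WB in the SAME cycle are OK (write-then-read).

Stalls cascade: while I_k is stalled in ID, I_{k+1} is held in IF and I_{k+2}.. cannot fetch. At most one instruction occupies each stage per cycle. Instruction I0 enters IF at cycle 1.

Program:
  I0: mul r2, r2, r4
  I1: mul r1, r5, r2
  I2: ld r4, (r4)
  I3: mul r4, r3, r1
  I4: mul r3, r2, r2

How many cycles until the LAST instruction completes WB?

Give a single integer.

Answer: 12

Derivation:
I0 mul r2 <- r2,r4: IF@1 ID@2 stall=0 (-) EX@3 MEM@4 WB@5
I1 mul r1 <- r5,r2: IF@2 ID@3 stall=2 (RAW on I0.r2 (WB@5)) EX@6 MEM@7 WB@8
I2 ld r4 <- r4: IF@3 ID@6 stall=0 (-) EX@7 MEM@8 WB@9
I3 mul r4 <- r3,r1: IF@6 ID@7 stall=1 (RAW on I1.r1 (WB@8)) EX@9 MEM@10 WB@11
I4 mul r3 <- r2,r2: IF@7 ID@9 stall=0 (-) EX@10 MEM@11 WB@12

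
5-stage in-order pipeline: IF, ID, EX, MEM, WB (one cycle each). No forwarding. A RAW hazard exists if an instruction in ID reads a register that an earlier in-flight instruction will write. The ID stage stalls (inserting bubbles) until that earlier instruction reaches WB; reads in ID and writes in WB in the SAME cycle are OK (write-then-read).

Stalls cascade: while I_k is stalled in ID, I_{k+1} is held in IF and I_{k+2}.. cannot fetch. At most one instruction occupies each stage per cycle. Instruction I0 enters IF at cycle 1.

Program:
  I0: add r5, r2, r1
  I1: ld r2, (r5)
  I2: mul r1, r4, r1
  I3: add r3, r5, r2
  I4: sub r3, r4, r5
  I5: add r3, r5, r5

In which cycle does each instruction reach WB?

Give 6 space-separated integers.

Answer: 5 8 9 11 12 13

Derivation:
I0 add r5 <- r2,r1: IF@1 ID@2 stall=0 (-) EX@3 MEM@4 WB@5
I1 ld r2 <- r5: IF@2 ID@3 stall=2 (RAW on I0.r5 (WB@5)) EX@6 MEM@7 WB@8
I2 mul r1 <- r4,r1: IF@3 ID@6 stall=0 (-) EX@7 MEM@8 WB@9
I3 add r3 <- r5,r2: IF@6 ID@7 stall=1 (RAW on I1.r2 (WB@8)) EX@9 MEM@10 WB@11
I4 sub r3 <- r4,r5: IF@7 ID@9 stall=0 (-) EX@10 MEM@11 WB@12
I5 add r3 <- r5,r5: IF@9 ID@10 stall=0 (-) EX@11 MEM@12 WB@13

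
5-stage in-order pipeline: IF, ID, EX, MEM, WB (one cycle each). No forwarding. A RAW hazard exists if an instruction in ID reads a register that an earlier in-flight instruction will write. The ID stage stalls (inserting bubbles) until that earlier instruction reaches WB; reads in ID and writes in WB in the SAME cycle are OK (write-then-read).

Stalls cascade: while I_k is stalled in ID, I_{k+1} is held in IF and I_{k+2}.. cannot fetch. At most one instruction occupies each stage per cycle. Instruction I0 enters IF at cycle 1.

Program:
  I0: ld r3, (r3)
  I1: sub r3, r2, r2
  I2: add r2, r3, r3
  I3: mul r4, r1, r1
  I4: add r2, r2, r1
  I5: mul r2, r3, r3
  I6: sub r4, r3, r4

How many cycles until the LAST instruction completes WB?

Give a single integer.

I0 ld r3 <- r3: IF@1 ID@2 stall=0 (-) EX@3 MEM@4 WB@5
I1 sub r3 <- r2,r2: IF@2 ID@3 stall=0 (-) EX@4 MEM@5 WB@6
I2 add r2 <- r3,r3: IF@3 ID@4 stall=2 (RAW on I1.r3 (WB@6)) EX@7 MEM@8 WB@9
I3 mul r4 <- r1,r1: IF@4 ID@7 stall=0 (-) EX@8 MEM@9 WB@10
I4 add r2 <- r2,r1: IF@7 ID@8 stall=1 (RAW on I2.r2 (WB@9)) EX@10 MEM@11 WB@12
I5 mul r2 <- r3,r3: IF@8 ID@10 stall=0 (-) EX@11 MEM@12 WB@13
I6 sub r4 <- r3,r4: IF@10 ID@11 stall=0 (-) EX@12 MEM@13 WB@14

Answer: 14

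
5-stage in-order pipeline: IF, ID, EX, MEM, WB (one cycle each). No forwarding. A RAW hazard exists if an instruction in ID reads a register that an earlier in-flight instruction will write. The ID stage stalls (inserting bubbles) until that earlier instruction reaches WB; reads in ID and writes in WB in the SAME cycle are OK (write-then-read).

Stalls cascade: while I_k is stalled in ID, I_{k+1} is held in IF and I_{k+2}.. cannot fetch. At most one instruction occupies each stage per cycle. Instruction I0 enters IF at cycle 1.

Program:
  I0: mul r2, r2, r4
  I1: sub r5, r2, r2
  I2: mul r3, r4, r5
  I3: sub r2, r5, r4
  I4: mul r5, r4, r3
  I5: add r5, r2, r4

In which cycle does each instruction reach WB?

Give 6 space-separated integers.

Answer: 5 8 11 12 14 15

Derivation:
I0 mul r2 <- r2,r4: IF@1 ID@2 stall=0 (-) EX@3 MEM@4 WB@5
I1 sub r5 <- r2,r2: IF@2 ID@3 stall=2 (RAW on I0.r2 (WB@5)) EX@6 MEM@7 WB@8
I2 mul r3 <- r4,r5: IF@3 ID@6 stall=2 (RAW on I1.r5 (WB@8)) EX@9 MEM@10 WB@11
I3 sub r2 <- r5,r4: IF@6 ID@9 stall=0 (-) EX@10 MEM@11 WB@12
I4 mul r5 <- r4,r3: IF@9 ID@10 stall=1 (RAW on I2.r3 (WB@11)) EX@12 MEM@13 WB@14
I5 add r5 <- r2,r4: IF@10 ID@12 stall=0 (-) EX@13 MEM@14 WB@15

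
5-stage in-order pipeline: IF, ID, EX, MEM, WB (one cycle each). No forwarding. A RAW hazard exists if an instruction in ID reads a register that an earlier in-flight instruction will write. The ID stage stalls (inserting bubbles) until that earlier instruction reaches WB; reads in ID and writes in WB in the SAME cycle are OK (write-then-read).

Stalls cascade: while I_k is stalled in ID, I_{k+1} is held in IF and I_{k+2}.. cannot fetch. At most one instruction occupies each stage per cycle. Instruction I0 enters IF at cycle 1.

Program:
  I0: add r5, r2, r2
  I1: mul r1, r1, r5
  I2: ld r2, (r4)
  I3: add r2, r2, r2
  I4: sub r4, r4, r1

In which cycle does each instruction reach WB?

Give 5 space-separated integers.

Answer: 5 8 9 12 13

Derivation:
I0 add r5 <- r2,r2: IF@1 ID@2 stall=0 (-) EX@3 MEM@4 WB@5
I1 mul r1 <- r1,r5: IF@2 ID@3 stall=2 (RAW on I0.r5 (WB@5)) EX@6 MEM@7 WB@8
I2 ld r2 <- r4: IF@3 ID@6 stall=0 (-) EX@7 MEM@8 WB@9
I3 add r2 <- r2,r2: IF@6 ID@7 stall=2 (RAW on I2.r2 (WB@9)) EX@10 MEM@11 WB@12
I4 sub r4 <- r4,r1: IF@7 ID@10 stall=0 (-) EX@11 MEM@12 WB@13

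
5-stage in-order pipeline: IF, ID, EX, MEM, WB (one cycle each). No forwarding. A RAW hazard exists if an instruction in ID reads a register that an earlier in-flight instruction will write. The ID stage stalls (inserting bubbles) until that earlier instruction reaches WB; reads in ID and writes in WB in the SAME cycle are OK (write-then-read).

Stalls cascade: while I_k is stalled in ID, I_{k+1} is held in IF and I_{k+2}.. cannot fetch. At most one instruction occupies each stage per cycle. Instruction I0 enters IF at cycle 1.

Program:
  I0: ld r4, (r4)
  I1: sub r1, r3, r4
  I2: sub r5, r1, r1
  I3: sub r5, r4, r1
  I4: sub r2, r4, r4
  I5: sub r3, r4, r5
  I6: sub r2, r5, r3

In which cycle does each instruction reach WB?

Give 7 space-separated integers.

Answer: 5 8 11 12 13 15 18

Derivation:
I0 ld r4 <- r4: IF@1 ID@2 stall=0 (-) EX@3 MEM@4 WB@5
I1 sub r1 <- r3,r4: IF@2 ID@3 stall=2 (RAW on I0.r4 (WB@5)) EX@6 MEM@7 WB@8
I2 sub r5 <- r1,r1: IF@3 ID@6 stall=2 (RAW on I1.r1 (WB@8)) EX@9 MEM@10 WB@11
I3 sub r5 <- r4,r1: IF@6 ID@9 stall=0 (-) EX@10 MEM@11 WB@12
I4 sub r2 <- r4,r4: IF@9 ID@10 stall=0 (-) EX@11 MEM@12 WB@13
I5 sub r3 <- r4,r5: IF@10 ID@11 stall=1 (RAW on I3.r5 (WB@12)) EX@13 MEM@14 WB@15
I6 sub r2 <- r5,r3: IF@11 ID@13 stall=2 (RAW on I5.r3 (WB@15)) EX@16 MEM@17 WB@18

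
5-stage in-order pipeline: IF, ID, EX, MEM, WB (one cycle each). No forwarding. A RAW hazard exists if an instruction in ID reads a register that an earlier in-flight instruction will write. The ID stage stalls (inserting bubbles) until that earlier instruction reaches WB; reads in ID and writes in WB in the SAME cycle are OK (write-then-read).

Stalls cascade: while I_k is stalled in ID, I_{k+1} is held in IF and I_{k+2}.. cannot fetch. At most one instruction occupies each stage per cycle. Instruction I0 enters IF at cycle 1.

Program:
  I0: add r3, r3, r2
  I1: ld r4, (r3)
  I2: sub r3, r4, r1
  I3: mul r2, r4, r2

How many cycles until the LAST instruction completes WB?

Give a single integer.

Answer: 12

Derivation:
I0 add r3 <- r3,r2: IF@1 ID@2 stall=0 (-) EX@3 MEM@4 WB@5
I1 ld r4 <- r3: IF@2 ID@3 stall=2 (RAW on I0.r3 (WB@5)) EX@6 MEM@7 WB@8
I2 sub r3 <- r4,r1: IF@3 ID@6 stall=2 (RAW on I1.r4 (WB@8)) EX@9 MEM@10 WB@11
I3 mul r2 <- r4,r2: IF@6 ID@9 stall=0 (-) EX@10 MEM@11 WB@12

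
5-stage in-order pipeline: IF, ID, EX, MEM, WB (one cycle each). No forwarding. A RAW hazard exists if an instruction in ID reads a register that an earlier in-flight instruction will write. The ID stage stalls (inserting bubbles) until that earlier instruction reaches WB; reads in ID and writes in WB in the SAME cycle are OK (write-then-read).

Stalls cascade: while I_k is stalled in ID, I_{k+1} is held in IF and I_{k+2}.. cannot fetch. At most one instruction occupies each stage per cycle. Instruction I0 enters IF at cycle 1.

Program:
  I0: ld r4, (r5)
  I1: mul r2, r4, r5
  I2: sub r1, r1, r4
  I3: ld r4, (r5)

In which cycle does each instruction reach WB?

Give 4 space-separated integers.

I0 ld r4 <- r5: IF@1 ID@2 stall=0 (-) EX@3 MEM@4 WB@5
I1 mul r2 <- r4,r5: IF@2 ID@3 stall=2 (RAW on I0.r4 (WB@5)) EX@6 MEM@7 WB@8
I2 sub r1 <- r1,r4: IF@3 ID@6 stall=0 (-) EX@7 MEM@8 WB@9
I3 ld r4 <- r5: IF@6 ID@7 stall=0 (-) EX@8 MEM@9 WB@10

Answer: 5 8 9 10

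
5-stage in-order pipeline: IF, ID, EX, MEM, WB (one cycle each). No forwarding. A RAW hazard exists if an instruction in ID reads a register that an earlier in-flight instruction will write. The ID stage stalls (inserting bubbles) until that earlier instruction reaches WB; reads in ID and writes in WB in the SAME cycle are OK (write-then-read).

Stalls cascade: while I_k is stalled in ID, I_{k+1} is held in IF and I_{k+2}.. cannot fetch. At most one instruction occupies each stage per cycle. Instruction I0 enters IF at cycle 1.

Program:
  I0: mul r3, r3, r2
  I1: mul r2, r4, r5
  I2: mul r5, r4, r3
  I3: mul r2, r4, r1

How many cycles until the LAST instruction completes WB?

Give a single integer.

Answer: 9

Derivation:
I0 mul r3 <- r3,r2: IF@1 ID@2 stall=0 (-) EX@3 MEM@4 WB@5
I1 mul r2 <- r4,r5: IF@2 ID@3 stall=0 (-) EX@4 MEM@5 WB@6
I2 mul r5 <- r4,r3: IF@3 ID@4 stall=1 (RAW on I0.r3 (WB@5)) EX@6 MEM@7 WB@8
I3 mul r2 <- r4,r1: IF@4 ID@6 stall=0 (-) EX@7 MEM@8 WB@9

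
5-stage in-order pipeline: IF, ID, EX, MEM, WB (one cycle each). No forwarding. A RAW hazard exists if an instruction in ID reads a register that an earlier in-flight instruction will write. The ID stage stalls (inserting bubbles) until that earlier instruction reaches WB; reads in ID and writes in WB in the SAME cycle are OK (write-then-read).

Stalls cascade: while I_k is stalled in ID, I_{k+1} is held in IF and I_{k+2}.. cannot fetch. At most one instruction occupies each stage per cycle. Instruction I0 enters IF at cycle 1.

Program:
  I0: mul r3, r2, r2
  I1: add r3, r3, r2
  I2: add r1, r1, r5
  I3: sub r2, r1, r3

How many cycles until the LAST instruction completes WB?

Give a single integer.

I0 mul r3 <- r2,r2: IF@1 ID@2 stall=0 (-) EX@3 MEM@4 WB@5
I1 add r3 <- r3,r2: IF@2 ID@3 stall=2 (RAW on I0.r3 (WB@5)) EX@6 MEM@7 WB@8
I2 add r1 <- r1,r5: IF@3 ID@6 stall=0 (-) EX@7 MEM@8 WB@9
I3 sub r2 <- r1,r3: IF@6 ID@7 stall=2 (RAW on I2.r1 (WB@9)) EX@10 MEM@11 WB@12

Answer: 12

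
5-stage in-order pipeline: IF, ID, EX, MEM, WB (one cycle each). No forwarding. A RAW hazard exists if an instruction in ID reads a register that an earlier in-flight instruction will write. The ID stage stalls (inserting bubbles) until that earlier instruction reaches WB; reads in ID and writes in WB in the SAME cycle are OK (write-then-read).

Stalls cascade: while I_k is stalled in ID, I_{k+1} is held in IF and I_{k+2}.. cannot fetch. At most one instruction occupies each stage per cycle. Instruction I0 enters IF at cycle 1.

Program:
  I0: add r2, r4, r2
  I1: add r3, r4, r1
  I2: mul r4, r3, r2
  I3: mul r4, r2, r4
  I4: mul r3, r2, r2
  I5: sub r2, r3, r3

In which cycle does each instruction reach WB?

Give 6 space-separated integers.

I0 add r2 <- r4,r2: IF@1 ID@2 stall=0 (-) EX@3 MEM@4 WB@5
I1 add r3 <- r4,r1: IF@2 ID@3 stall=0 (-) EX@4 MEM@5 WB@6
I2 mul r4 <- r3,r2: IF@3 ID@4 stall=2 (RAW on I1.r3 (WB@6)) EX@7 MEM@8 WB@9
I3 mul r4 <- r2,r4: IF@4 ID@7 stall=2 (RAW on I2.r4 (WB@9)) EX@10 MEM@11 WB@12
I4 mul r3 <- r2,r2: IF@7 ID@10 stall=0 (-) EX@11 MEM@12 WB@13
I5 sub r2 <- r3,r3: IF@10 ID@11 stall=2 (RAW on I4.r3 (WB@13)) EX@14 MEM@15 WB@16

Answer: 5 6 9 12 13 16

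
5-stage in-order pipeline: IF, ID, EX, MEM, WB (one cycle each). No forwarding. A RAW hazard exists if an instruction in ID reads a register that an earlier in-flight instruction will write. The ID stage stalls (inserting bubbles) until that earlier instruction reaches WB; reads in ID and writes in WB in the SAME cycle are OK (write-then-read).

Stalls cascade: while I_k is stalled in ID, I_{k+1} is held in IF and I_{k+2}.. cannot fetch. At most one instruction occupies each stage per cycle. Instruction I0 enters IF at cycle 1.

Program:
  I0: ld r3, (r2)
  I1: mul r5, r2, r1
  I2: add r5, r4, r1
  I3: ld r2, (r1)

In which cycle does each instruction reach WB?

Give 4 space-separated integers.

I0 ld r3 <- r2: IF@1 ID@2 stall=0 (-) EX@3 MEM@4 WB@5
I1 mul r5 <- r2,r1: IF@2 ID@3 stall=0 (-) EX@4 MEM@5 WB@6
I2 add r5 <- r4,r1: IF@3 ID@4 stall=0 (-) EX@5 MEM@6 WB@7
I3 ld r2 <- r1: IF@4 ID@5 stall=0 (-) EX@6 MEM@7 WB@8

Answer: 5 6 7 8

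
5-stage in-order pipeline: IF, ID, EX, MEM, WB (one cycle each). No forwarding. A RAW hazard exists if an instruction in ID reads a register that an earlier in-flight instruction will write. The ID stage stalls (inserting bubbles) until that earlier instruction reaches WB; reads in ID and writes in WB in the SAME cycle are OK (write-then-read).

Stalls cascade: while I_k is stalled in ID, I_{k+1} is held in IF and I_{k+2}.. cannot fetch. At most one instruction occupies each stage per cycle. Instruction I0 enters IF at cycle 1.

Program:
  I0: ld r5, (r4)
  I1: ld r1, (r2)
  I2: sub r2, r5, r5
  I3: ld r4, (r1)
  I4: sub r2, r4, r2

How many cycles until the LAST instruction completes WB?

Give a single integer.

Answer: 12

Derivation:
I0 ld r5 <- r4: IF@1 ID@2 stall=0 (-) EX@3 MEM@4 WB@5
I1 ld r1 <- r2: IF@2 ID@3 stall=0 (-) EX@4 MEM@5 WB@6
I2 sub r2 <- r5,r5: IF@3 ID@4 stall=1 (RAW on I0.r5 (WB@5)) EX@6 MEM@7 WB@8
I3 ld r4 <- r1: IF@4 ID@6 stall=0 (-) EX@7 MEM@8 WB@9
I4 sub r2 <- r4,r2: IF@6 ID@7 stall=2 (RAW on I3.r4 (WB@9)) EX@10 MEM@11 WB@12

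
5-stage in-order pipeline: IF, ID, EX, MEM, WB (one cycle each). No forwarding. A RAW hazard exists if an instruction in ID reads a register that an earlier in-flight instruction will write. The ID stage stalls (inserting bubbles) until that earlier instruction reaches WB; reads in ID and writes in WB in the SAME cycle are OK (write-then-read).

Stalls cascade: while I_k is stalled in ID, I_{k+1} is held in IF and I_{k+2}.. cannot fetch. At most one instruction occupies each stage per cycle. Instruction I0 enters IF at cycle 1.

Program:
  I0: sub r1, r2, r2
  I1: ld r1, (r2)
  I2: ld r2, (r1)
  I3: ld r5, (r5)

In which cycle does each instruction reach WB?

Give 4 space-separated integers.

Answer: 5 6 9 10

Derivation:
I0 sub r1 <- r2,r2: IF@1 ID@2 stall=0 (-) EX@3 MEM@4 WB@5
I1 ld r1 <- r2: IF@2 ID@3 stall=0 (-) EX@4 MEM@5 WB@6
I2 ld r2 <- r1: IF@3 ID@4 stall=2 (RAW on I1.r1 (WB@6)) EX@7 MEM@8 WB@9
I3 ld r5 <- r5: IF@4 ID@7 stall=0 (-) EX@8 MEM@9 WB@10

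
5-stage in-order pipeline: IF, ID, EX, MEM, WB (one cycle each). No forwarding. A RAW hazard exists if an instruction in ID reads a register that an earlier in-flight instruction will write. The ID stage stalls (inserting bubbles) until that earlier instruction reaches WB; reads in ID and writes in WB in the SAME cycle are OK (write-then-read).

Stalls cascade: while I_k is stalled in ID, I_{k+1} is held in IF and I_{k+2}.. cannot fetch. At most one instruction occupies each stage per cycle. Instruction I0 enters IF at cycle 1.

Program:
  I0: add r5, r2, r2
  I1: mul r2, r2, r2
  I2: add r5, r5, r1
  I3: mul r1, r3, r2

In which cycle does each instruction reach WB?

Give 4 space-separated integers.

I0 add r5 <- r2,r2: IF@1 ID@2 stall=0 (-) EX@3 MEM@4 WB@5
I1 mul r2 <- r2,r2: IF@2 ID@3 stall=0 (-) EX@4 MEM@5 WB@6
I2 add r5 <- r5,r1: IF@3 ID@4 stall=1 (RAW on I0.r5 (WB@5)) EX@6 MEM@7 WB@8
I3 mul r1 <- r3,r2: IF@4 ID@6 stall=0 (-) EX@7 MEM@8 WB@9

Answer: 5 6 8 9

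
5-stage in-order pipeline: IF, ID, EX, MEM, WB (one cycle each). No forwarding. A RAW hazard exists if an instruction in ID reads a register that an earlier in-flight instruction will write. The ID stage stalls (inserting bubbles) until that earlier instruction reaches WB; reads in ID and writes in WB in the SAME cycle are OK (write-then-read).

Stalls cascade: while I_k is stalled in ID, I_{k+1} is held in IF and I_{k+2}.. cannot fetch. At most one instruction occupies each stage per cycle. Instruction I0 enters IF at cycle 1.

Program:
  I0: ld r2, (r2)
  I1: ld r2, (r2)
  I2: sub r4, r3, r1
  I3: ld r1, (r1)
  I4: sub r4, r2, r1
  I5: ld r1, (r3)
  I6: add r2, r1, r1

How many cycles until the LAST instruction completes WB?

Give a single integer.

Answer: 17

Derivation:
I0 ld r2 <- r2: IF@1 ID@2 stall=0 (-) EX@3 MEM@4 WB@5
I1 ld r2 <- r2: IF@2 ID@3 stall=2 (RAW on I0.r2 (WB@5)) EX@6 MEM@7 WB@8
I2 sub r4 <- r3,r1: IF@3 ID@6 stall=0 (-) EX@7 MEM@8 WB@9
I3 ld r1 <- r1: IF@6 ID@7 stall=0 (-) EX@8 MEM@9 WB@10
I4 sub r4 <- r2,r1: IF@7 ID@8 stall=2 (RAW on I3.r1 (WB@10)) EX@11 MEM@12 WB@13
I5 ld r1 <- r3: IF@8 ID@11 stall=0 (-) EX@12 MEM@13 WB@14
I6 add r2 <- r1,r1: IF@11 ID@12 stall=2 (RAW on I5.r1 (WB@14)) EX@15 MEM@16 WB@17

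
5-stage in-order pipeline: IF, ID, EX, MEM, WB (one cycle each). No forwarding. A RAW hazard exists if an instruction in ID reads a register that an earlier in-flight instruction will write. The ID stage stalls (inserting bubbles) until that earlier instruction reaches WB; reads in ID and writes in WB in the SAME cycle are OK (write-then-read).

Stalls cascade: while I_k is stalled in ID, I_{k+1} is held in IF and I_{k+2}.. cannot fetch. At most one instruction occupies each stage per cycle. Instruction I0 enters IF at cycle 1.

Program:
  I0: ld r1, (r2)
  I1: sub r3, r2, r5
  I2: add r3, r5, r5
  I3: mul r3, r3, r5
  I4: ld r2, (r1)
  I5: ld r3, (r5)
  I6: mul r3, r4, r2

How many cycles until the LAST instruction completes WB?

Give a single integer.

Answer: 14

Derivation:
I0 ld r1 <- r2: IF@1 ID@2 stall=0 (-) EX@3 MEM@4 WB@5
I1 sub r3 <- r2,r5: IF@2 ID@3 stall=0 (-) EX@4 MEM@5 WB@6
I2 add r3 <- r5,r5: IF@3 ID@4 stall=0 (-) EX@5 MEM@6 WB@7
I3 mul r3 <- r3,r5: IF@4 ID@5 stall=2 (RAW on I2.r3 (WB@7)) EX@8 MEM@9 WB@10
I4 ld r2 <- r1: IF@5 ID@8 stall=0 (-) EX@9 MEM@10 WB@11
I5 ld r3 <- r5: IF@8 ID@9 stall=0 (-) EX@10 MEM@11 WB@12
I6 mul r3 <- r4,r2: IF@9 ID@10 stall=1 (RAW on I4.r2 (WB@11)) EX@12 MEM@13 WB@14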